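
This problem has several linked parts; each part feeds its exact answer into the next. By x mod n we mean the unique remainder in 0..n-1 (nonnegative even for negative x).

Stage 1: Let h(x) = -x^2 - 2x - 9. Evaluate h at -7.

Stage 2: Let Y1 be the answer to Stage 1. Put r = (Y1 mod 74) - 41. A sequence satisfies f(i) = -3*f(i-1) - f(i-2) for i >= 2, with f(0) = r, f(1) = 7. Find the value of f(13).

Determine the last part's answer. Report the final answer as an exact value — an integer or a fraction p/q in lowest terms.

339703

Stage 1: -1*(-7)^2 - 2*(-7)^1 - 9 = (-49) + (14) + (-9) = -44; answer -44
Stage 2: Y1 = -44; r = -11; f(2) = -3*(7) - 1*(-11) = -10; iterating: f(2)=-10, f(3)=23, f(4)=-59, f(5)=154, f(6)=-403, f(7)=1055, f(8)=-2762, f(9)=7231, f(10)=-18931, f(11)=49562, f(12)=-129755, f(13)=339703; answer 339703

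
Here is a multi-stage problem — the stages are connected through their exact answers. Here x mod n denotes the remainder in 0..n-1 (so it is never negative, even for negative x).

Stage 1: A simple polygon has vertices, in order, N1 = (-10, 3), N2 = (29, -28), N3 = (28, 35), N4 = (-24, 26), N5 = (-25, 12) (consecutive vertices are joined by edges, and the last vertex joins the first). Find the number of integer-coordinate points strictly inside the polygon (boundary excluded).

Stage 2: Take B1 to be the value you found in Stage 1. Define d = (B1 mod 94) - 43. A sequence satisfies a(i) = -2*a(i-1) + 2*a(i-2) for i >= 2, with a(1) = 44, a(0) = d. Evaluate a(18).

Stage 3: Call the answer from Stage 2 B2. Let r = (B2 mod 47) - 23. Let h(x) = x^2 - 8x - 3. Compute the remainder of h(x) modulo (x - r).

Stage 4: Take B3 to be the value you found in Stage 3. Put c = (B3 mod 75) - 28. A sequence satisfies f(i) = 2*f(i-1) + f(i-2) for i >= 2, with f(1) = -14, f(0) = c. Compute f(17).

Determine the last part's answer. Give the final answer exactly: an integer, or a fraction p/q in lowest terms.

Stage 1: cross terms: (-10*-28 - 29*3)=193, (29*35 - 28*-28)=1799, (28*26 - -24*35)=1568, (-24*12 - -25*26)=362, (-25*3 - -10*12)=45; twice the area = |3967| = 3967; area = 3967/2; boundary points = 1 + 1 + 1 + 1 + 3 = 7; strictly interior points = area - boundary/2 + 1 = 1981; answer 1981
Stage 2: B1 = 1981; d = -36; a(2) = -2*(44) + 2*(-36) = -160; iterating: a(2)=-160, a(3)=408, a(4)=-1136, a(5)=3088, a(6)=-8448, a(7)=23072, a(8)=-63040, a(9)=172224, a(10)=-470528, a(11)=1285504, a(12)=-3512064, a(13)=9595136, a(14)=-26214400, a(15)=71619072, a(16)=-195666944, a(17)=534572032, a(18)=-1460477952; answer -1460477952
Stage 3: B2 = -1460477952; r = -22; remainder = value at the root: 1*(-22)^2 - 8*(-22)^1 - 3 = (484) + (176) + (-3) = 657; answer 657
Stage 4: B3 = 657; c = 29; f(2) = 2*(-14) + 1*(29) = 1; iterating: f(2)=1, f(3)=-12, f(4)=-23, f(5)=-58, f(6)=-139, f(7)=-336, f(8)=-811, f(9)=-1958, f(10)=-4727, f(11)=-11412, f(12)=-27551, f(13)=-66514, f(14)=-160579, f(15)=-387672, f(16)=-935923, f(17)=-2259518; answer -2259518

-2259518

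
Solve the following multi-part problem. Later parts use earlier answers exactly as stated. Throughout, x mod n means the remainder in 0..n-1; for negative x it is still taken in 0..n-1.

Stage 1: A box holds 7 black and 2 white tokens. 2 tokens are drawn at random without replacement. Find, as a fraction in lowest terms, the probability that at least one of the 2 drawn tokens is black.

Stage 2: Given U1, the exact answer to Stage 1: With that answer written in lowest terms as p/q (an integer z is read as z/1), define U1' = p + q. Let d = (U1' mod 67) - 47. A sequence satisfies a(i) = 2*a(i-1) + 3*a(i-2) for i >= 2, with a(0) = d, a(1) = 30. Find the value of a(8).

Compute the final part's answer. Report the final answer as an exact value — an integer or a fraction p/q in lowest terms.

Stage 1: total draws C(9,2) = 36; complement C(2,2) = 1; favorable 36 - 1 = 35; P = 35/36; answer 35/36
Stage 2: U1 = 35/36; threaded value p + q = 71; d = -43; a(2) = 2*(30) + 3*(-43) = -69; iterating: a(2)=-69, a(3)=-48, a(4)=-303, a(5)=-750, a(6)=-2409, a(7)=-7068, a(8)=-21363; answer -21363

-21363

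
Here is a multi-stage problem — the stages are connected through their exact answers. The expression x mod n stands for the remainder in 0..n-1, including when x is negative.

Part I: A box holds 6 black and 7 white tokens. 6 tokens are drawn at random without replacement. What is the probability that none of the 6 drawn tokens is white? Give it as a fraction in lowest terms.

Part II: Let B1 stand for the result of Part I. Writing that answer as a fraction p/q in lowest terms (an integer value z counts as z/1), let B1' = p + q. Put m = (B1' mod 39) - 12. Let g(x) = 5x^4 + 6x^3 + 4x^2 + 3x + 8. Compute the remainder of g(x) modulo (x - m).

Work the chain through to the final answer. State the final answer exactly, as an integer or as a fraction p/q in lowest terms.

65678

Part I: total draws C(13,6) = 1716; favorable C(6,6) = 1; P = 1/1716; answer 1/1716
Part II: B1 = 1/1716; threaded value p + q = 1717; m = -11; remainder = value at the root: 5*(-11)^4 + 6*(-11)^3 + 4*(-11)^2 + 3*(-11)^1 + 8 = (73205) + (-7986) + (484) + (-33) + (8) = 65678; answer 65678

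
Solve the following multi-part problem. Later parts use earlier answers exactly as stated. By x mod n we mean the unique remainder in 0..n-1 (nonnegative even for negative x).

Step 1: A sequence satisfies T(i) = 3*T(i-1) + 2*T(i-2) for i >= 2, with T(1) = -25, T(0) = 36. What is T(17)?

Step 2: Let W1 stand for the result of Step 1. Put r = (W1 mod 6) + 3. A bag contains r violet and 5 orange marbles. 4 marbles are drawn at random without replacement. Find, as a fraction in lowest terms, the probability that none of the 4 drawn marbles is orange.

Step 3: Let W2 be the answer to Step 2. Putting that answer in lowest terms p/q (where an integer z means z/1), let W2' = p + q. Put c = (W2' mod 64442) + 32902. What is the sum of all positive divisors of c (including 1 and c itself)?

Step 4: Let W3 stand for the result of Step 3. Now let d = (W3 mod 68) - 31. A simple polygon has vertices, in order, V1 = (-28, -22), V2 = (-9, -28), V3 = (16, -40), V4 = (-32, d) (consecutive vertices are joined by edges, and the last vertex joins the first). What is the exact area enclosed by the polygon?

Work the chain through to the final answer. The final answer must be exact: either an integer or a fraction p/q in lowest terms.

Step 1: T(2) = 3*(-25) + 2*(36) = -3; iterating: T(2)=-3, T(3)=-59, T(4)=-183, T(5)=-667, T(6)=-2367, T(7)=-8435, T(8)=-30039, T(9)=-106987, T(10)=-381039, T(11)=-1357091, T(12)=-4833351, T(13)=-17214235, T(14)=-61309407, T(15)=-218356691, T(16)=-777688887, T(17)=-2769780043; answer -2769780043
Step 2: W1 = -2769780043; r = 8; total draws C(13,4) = 715; favorable C(8,4) = 70; P = 14/143; answer 14/143
Step 3: W2 = 14/143; threaded value p + q = 157; c = 33059; 33059 = 13 * 2543; sigma = (1 + 13) * (1 + 2543) = 14 * 2544 = 35616; answer 35616
Step 4: W3 = 35616; d = 21; cross terms: (-28*-28 - -9*-22)=586, (-9*-40 - 16*-28)=808, (16*21 - -32*-40)=-944, (-32*-22 - -28*21)=1292; twice the area = |1742| = 1742; area = 871; answer 871

871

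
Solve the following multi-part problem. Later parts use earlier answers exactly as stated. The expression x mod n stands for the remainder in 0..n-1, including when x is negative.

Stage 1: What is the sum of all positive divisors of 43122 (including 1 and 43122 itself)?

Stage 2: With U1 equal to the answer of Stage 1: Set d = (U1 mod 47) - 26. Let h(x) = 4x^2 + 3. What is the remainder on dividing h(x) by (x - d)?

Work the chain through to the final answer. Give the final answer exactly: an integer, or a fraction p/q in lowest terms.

903

Stage 1: 43122 = 2 * 3 * 7187; sigma = (1 + 2) * (1 + 3) * (1 + 7187) = 3 * 4 * 7188 = 86256; answer 86256
Stage 2: U1 = 86256; d = -15; remainder = value at the root: 4*(-15)^2 + 3 = (900) + (3) = 903; answer 903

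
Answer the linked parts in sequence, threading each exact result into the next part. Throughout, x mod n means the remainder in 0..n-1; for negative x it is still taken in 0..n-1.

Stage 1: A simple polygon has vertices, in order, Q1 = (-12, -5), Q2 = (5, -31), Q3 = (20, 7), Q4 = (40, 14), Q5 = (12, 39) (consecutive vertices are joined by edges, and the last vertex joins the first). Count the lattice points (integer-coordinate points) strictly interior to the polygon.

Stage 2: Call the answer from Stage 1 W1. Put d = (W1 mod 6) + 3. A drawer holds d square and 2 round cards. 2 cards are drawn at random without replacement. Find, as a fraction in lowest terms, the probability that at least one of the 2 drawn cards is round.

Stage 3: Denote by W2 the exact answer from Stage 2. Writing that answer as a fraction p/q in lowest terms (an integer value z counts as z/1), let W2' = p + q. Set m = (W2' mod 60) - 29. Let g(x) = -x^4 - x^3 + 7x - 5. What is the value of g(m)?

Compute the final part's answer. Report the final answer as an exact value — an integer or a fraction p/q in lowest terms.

Stage 1: cross terms: (-12*-31 - 5*-5)=397, (5*7 - 20*-31)=655, (20*14 - 40*7)=0, (40*39 - 12*14)=1392, (12*-5 - -12*39)=408; twice the area = |2852| = 2852; area = 1426; boundary points = 1 + 1 + 1 + 1 + 4 = 8; strictly interior points = area - boundary/2 + 1 = 1423; answer 1423
Stage 2: W1 = 1423; d = 4; total draws C(6,2) = 15; complement C(4,2) = 6; favorable 15 - 6 = 9; P = 3/5; answer 3/5
Stage 3: W2 = 3/5; threaded value p + q = 8; m = -21; -1*(-21)^4 - 1*(-21)^3 + 7*(-21)^1 - 5 = (-194481) + (9261) + (-147) + (-5) = -185372; answer -185372

-185372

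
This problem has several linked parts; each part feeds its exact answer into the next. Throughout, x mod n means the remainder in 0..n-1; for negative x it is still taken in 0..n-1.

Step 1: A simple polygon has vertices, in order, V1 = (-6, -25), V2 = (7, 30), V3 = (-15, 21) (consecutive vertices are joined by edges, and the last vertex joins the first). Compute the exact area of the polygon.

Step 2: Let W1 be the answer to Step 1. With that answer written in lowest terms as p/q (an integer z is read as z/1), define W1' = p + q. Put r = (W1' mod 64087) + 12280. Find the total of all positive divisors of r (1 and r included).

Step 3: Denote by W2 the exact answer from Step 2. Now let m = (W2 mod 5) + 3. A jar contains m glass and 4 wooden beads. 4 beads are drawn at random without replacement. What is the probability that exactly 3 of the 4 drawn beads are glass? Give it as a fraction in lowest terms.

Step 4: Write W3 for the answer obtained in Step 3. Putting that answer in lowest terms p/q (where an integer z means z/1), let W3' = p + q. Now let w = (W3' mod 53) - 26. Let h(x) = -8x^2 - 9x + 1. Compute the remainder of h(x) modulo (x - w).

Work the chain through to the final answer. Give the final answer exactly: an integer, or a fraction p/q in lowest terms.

Step 1: cross terms: (-6*30 - 7*-25)=-5, (7*21 - -15*30)=597, (-15*-25 - -6*21)=501; twice the area = |1093| = 1093; area = 1093/2; answer 1093/2
Step 2: W1 = 1093/2; threaded value p + q = 1095; r = 13375; 13375 = 5^3 * 107; sigma = (1 + 5 + 25 + 125) * (1 + 107) = 156 * 108 = 16848; answer 16848
Step 3: W2 = 16848; m = 6; total draws C(10,4) = 210; favorable C(6,3)*C(4,1) = 80; P = 8/21; answer 8/21
Step 4: W3 = 8/21; threaded value p + q = 29; w = 3; remainder = value at the root: -8*(3)^2 - 9*(3)^1 + 1 = (-72) + (-27) + (1) = -98; answer -98

-98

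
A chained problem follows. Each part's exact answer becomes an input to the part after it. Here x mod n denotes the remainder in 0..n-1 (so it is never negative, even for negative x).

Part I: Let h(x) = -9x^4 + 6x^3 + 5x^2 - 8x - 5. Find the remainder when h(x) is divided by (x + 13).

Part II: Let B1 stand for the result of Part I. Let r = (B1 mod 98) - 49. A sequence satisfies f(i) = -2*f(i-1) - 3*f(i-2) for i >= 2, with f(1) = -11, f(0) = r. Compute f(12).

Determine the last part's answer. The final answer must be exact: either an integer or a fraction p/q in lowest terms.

Part I: remainder = value at the root: -9*(-13)^4 + 6*(-13)^3 + 5*(-13)^2 - 8*(-13)^1 - 5 = (-257049) + (-13182) + (845) + (104) + (-5) = -269287; answer -269287
Part II: B1 = -269287; r = -32; f(2) = -2*(-11) - 3*(-32) = 118; iterating: f(2)=118, f(3)=-203, f(4)=52, f(5)=505, f(6)=-1166, f(7)=817, f(8)=1864, f(9)=-6179, f(10)=6766, f(11)=5005, f(12)=-30308; answer -30308

-30308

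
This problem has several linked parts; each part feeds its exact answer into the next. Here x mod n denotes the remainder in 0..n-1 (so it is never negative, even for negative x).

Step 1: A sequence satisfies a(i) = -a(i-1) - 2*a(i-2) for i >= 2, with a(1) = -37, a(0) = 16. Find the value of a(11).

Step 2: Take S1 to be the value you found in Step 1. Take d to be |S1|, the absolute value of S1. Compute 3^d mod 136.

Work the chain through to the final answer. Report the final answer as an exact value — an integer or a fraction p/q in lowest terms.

27

Step 1: a(2) = -1*(-37) - 2*(16) = 5; iterating: a(2)=5, a(3)=69, a(4)=-79, a(5)=-59, a(6)=217, a(7)=-99, a(8)=-335, a(9)=533, a(10)=137, a(11)=-1203; answer -1203
Step 2: S1 = -1203; d = 1203; squarings mod 136: 3^1=3, 3^2=9, 3^4=81, 3^8=33, 3^16=1, 3^32=1, 3^64=1, 3^128=1, 3^256=1, 3^512=1, 3^1024=1; 3^1203 = 3^1 * 3^2 * 3^16 * 3^32 * 3^128 * 3^1024 = 27 (mod 136); answer 27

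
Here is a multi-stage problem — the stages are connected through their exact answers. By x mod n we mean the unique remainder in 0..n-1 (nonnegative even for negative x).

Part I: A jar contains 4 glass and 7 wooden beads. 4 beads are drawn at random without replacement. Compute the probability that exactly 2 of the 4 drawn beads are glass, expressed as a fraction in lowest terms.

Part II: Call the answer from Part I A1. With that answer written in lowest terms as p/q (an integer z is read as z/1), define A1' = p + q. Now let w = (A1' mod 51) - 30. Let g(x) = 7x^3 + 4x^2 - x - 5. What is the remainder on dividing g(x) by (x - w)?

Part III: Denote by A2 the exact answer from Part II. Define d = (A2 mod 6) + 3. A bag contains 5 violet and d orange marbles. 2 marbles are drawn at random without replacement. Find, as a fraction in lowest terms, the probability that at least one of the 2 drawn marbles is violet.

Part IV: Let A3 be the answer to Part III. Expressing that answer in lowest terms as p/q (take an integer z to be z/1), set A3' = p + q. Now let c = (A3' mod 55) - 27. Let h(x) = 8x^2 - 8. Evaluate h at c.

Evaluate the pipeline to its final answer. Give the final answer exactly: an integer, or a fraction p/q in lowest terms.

Part I: total draws C(11,4) = 330; favorable C(4,2)*C(7,2) = 126; P = 21/55; answer 21/55
Part II: A1 = 21/55; threaded value p + q = 76; w = -5; remainder = value at the root: 7*(-5)^3 + 4*(-5)^2 - 1*(-5)^1 - 5 = (-875) + (100) + (5) + (-5) = -775; answer -775
Part III: A2 = -775; d = 8; total draws C(13,2) = 78; complement C(8,2) = 28; favorable 78 - 28 = 50; P = 25/39; answer 25/39
Part IV: A3 = 25/39; threaded value p + q = 64; c = -18; 8*(-18)^2 - 8 = (2592) + (-8) = 2584; answer 2584

2584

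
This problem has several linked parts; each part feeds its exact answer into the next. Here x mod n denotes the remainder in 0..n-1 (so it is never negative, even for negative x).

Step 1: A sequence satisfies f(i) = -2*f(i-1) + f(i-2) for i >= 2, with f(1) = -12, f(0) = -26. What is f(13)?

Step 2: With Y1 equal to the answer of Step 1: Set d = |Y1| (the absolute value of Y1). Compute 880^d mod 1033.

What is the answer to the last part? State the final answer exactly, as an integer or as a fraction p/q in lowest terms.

Step 1: f(2) = -2*(-12) + 1*(-26) = -2; iterating: f(2)=-2, f(3)=-8, f(4)=14, f(5)=-36, f(6)=86, f(7)=-208, f(8)=502, f(9)=-1212, f(10)=2926, f(11)=-7064, f(12)=17054, f(13)=-41172; answer -41172
Step 2: Y1 = -41172; d = 41172; squarings mod 1033: 880^1=880, 880^2=683, 880^4=606, 880^8=521, 880^16=795, 880^32=862, 880^64=317, 880^128=288, 880^256=304, 880^512=479, 880^1024=115, 880^2048=829, 880^4096=296, 880^8192=844, 880^16384=599, 880^32768=350; 880^41172 = 880^4 * 880^16 * 880^64 * 880^128 * 880^8192 * 880^32768 = 317 (mod 1033); answer 317

317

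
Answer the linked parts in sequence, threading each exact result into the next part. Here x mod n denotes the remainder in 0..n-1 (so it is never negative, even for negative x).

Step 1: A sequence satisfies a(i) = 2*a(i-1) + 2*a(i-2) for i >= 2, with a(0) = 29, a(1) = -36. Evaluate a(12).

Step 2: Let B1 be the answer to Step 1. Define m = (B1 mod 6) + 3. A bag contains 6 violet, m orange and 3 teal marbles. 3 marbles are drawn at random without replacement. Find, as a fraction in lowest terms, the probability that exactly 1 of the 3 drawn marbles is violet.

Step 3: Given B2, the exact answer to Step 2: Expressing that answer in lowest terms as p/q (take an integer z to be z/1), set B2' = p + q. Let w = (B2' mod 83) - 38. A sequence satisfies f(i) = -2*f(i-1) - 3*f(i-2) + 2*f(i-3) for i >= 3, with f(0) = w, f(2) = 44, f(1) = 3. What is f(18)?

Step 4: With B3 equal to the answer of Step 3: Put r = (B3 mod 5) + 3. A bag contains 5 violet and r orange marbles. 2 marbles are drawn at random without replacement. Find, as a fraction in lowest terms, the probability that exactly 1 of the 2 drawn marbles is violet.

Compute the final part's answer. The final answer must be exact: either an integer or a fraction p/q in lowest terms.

6/11

Step 1: a(2) = 2*(-36) + 2*(29) = -14; iterating: a(2)=-14, a(3)=-100, a(4)=-228, a(5)=-656, a(6)=-1768, a(7)=-4848, a(8)=-13232, a(9)=-36160, a(10)=-98784, a(11)=-269888, a(12)=-737344; answer -737344
Step 2: B1 = -737344; m = 5; total draws C(14,3) = 364; favorable C(6,1)*C(8,2) = 168; P = 6/13; answer 6/13
Step 3: B2 = 6/13; threaded value p + q = 19; w = -19; f(3) = -2*(44) - 3*(3) + 2*(-19) = -135; iterating: f(3)=-135, f(4)=144, f(5)=205, f(6)=-1112, f(7)=1897, f(8)=-48, f(9)=-7819, f(10)=19576, f(11)=-15791, f(12)=-42784, f(13)=172093, f(14)=-247416, f(15)=-107015, f(16)=1300464, f(17)=-2774715, f(18)=1434008; answer 1434008
Step 4: B3 = 1434008; r = 6; total draws C(11,2) = 55; favorable C(5,1)*C(6,1) = 30; P = 6/11; answer 6/11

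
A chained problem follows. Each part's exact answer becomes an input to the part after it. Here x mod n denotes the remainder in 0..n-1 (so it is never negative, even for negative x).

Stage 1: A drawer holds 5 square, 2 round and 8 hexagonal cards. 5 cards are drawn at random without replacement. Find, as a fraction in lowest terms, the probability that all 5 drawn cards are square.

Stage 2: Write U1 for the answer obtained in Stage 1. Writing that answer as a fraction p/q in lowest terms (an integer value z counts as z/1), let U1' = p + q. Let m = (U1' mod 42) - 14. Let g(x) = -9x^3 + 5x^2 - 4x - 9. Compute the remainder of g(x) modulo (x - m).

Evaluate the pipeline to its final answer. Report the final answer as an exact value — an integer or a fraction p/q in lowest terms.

Stage 1: total draws C(15,5) = 3003; favorable C(5,5) = 1; P = 1/3003; answer 1/3003
Stage 2: U1 = 1/3003; threaded value p + q = 3004; m = 8; remainder = value at the root: -9*(8)^3 + 5*(8)^2 - 4*(8)^1 - 9 = (-4608) + (320) + (-32) + (-9) = -4329; answer -4329

-4329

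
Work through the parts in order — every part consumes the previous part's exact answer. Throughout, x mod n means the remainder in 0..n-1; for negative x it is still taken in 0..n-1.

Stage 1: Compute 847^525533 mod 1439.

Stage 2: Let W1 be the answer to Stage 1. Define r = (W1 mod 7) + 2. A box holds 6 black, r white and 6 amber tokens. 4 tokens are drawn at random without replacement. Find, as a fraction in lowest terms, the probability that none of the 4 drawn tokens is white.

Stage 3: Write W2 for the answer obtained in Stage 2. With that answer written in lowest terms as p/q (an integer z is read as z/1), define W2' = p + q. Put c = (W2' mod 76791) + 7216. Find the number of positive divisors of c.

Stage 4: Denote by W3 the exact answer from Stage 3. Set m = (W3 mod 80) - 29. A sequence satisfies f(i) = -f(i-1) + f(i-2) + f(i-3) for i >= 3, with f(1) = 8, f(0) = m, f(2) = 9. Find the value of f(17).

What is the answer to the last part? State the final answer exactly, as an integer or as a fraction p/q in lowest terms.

Stage 1: squarings mod 1439: 847^1=847, 847^2=787, 847^4=599, 847^8=490, 847^16=1226, 847^32=760, 847^64=561, 847^128=1019, 847^256=842, 847^512=976, 847^1024=1397, 847^2048=325, 847^4096=578, 847^8192=236, 847^16384=1014, 847^32768=750, 847^65536=1290, 847^131072=616, 847^262144=999, 847^524288=774; 847^525533 = 847^1 * 847^4 * 847^8 * 847^16 * 847^64 * 847^128 * 847^1024 * 847^524288 = 1374 (mod 1439); answer 1374
Stage 2: W1 = 1374; r = 4; total draws C(16,4) = 1820; favorable C(12,4) = 495; P = 99/364; answer 99/364
Stage 3: W2 = 99/364; threaded value p + q = 463; c = 7679; 7679 = 7 * 1097; number of divisors = (1+1) * (1+1) = 4; answer 4
Stage 4: W3 = 4; m = -25; f(3) = -1*(9) + 1*(8) + 1*(-25) = -26; iterating: f(3)=-26, f(4)=43, f(5)=-60, f(6)=77, f(7)=-94, f(8)=111, f(9)=-128, f(10)=145, f(11)=-162, f(12)=179, f(13)=-196, f(14)=213, f(15)=-230, f(16)=247, f(17)=-264; answer -264

-264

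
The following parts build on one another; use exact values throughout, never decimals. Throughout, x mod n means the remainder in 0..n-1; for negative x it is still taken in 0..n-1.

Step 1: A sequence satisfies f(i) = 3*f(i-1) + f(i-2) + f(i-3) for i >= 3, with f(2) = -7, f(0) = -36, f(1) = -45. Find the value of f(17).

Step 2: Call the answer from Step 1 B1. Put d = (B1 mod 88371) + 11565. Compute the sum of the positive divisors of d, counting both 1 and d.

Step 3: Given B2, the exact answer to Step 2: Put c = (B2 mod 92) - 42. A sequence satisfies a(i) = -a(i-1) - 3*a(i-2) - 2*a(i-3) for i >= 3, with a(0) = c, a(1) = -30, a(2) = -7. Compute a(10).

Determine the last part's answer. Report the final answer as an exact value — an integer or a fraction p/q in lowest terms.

Step 1: f(3) = 3*(-7) + 1*(-45) + 1*(-36) = -102; iterating: f(3)=-102, f(4)=-358, f(5)=-1183, f(6)=-4009, f(7)=-13568, f(8)=-45896, f(9)=-155265, f(10)=-525259, f(11)=-1776938, f(12)=-6011338, f(13)=-20336211, f(14)=-68796909, f(15)=-232738276, f(16)=-787347948, f(17)=-2663579029; answer -2663579029
Step 2: B1 = -2663579029; d = 22847; 22847 = 11 * 31 * 67; sigma = (1 + 11) * (1 + 31) * (1 + 67) = 12 * 32 * 68 = 26112; answer 26112
Step 3: B2 = 26112; c = 34; a(3) = -1*(-7) - 3*(-30) - 2*(34) = 29; iterating: a(3)=29, a(4)=52, a(5)=-125, a(6)=-89, a(7)=360, a(8)=157, a(9)=-1059, a(10)=-132; answer -132

-132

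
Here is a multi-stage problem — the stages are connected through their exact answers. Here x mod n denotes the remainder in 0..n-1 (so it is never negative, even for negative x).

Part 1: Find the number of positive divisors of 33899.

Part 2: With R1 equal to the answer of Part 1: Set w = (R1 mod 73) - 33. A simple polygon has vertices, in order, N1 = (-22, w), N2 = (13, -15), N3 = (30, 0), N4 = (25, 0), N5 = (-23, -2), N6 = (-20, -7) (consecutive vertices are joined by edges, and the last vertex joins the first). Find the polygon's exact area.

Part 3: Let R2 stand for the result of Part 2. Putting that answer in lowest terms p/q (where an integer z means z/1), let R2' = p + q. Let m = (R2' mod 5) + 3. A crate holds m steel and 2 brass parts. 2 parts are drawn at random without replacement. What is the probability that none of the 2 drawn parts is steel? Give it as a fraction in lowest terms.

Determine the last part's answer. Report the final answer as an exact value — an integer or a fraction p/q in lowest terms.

Part 1: 33899 = 109 * 311; number of divisors = (1+1) * (1+1) = 4; answer 4
Part 2: R1 = 4; w = -29; cross terms: (-22*-15 - 13*-29)=707, (13*0 - 30*-15)=450, (30*0 - 25*0)=0, (25*-2 - -23*0)=-50, (-23*-7 - -20*-2)=121, (-20*-29 - -22*-7)=426; twice the area = |1654| = 1654; area = 827; answer 827
Part 3: R2 = 827; threaded value p + q = 828; m = 6; total draws C(8,2) = 28; favorable C(2,2) = 1; P = 1/28; answer 1/28

1/28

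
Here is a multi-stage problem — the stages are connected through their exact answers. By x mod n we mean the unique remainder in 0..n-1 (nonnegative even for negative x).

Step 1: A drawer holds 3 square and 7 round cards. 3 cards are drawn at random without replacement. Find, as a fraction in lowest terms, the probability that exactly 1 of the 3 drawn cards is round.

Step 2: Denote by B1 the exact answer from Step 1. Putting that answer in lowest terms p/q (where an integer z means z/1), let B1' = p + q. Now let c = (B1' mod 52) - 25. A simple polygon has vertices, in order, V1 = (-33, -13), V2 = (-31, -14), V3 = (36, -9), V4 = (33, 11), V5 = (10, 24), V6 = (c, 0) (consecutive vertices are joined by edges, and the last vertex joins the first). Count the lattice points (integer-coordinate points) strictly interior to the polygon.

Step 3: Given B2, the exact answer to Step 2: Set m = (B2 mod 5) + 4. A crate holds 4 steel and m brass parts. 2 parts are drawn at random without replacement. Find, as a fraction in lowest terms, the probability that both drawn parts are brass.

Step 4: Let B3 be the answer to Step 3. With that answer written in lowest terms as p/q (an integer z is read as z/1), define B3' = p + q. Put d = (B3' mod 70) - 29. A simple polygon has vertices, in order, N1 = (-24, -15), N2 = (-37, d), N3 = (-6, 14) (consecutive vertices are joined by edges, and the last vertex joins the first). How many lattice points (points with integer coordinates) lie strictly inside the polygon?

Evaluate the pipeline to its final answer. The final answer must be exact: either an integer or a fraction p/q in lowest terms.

485

Step 1: total draws C(10,3) = 120; favorable C(7,1)*C(3,2) = 21; P = 7/40; answer 7/40
Step 2: B1 = 7/40; threaded value p + q = 47; c = 22; cross terms: (-33*-14 - -31*-13)=59, (-31*-9 - 36*-14)=783, (36*11 - 33*-9)=693, (33*24 - 10*11)=682, (10*0 - 22*24)=-528, (22*-13 - -33*0)=-286; twice the area = |1403| = 1403; area = 1403/2; boundary points = 1 + 1 + 1 + 1 + 12 + 1 = 17; strictly interior points = area - boundary/2 + 1 = 694; answer 694
Step 3: B2 = 694; m = 8; total draws C(12,2) = 66; favorable C(8,2) = 28; P = 14/33; answer 14/33
Step 4: B3 = 14/33; threaded value p + q = 47; d = 18; cross terms: (-24*18 - -37*-15)=-987, (-37*14 - -6*18)=-410, (-6*-15 - -24*14)=426; twice the area = |-971| = 971; area = 971/2; boundary points = 1 + 1 + 1 = 3; strictly interior points = area - boundary/2 + 1 = 485; answer 485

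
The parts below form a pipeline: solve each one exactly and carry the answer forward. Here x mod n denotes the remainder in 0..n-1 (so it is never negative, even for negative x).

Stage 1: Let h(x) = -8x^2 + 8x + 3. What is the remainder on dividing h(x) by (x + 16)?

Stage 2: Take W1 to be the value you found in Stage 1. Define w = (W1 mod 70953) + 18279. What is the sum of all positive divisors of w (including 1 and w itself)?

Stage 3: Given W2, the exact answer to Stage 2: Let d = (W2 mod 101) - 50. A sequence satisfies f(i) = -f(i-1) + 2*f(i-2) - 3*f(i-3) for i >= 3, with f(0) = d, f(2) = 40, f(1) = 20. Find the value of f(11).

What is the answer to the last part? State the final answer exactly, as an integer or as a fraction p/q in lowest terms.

Stage 1: remainder = value at the root: -8*(-16)^2 + 8*(-16)^1 + 3 = (-2048) + (-128) + (3) = -2173; answer -2173
Stage 2: W1 = -2173; w = 87059; 87059 = 7 * 12437; sigma = (1 + 7) * (1 + 12437) = 8 * 12438 = 99504; answer 99504
Stage 3: W2 = 99504; d = -31; f(3) = -1*(40) + 2*(20) - 3*(-31) = 93; iterating: f(3)=93, f(4)=-73, f(5)=139, f(6)=-564, f(7)=1061, f(8)=-2606, f(9)=6420, f(10)=-14815, f(11)=35473; answer 35473

35473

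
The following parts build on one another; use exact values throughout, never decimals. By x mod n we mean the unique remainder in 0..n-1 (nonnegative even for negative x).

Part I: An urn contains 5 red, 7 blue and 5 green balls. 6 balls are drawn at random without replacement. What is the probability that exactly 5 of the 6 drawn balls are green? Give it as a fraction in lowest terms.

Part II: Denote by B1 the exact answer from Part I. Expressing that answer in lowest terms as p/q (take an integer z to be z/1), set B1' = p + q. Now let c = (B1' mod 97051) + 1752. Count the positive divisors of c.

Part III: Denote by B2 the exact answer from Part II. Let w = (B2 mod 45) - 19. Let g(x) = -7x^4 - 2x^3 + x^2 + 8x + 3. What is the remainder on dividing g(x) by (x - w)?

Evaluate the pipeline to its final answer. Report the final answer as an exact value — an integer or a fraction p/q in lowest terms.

Part I: total draws C(17,6) = 12376; favorable C(5,5)*C(12,1) = 12; P = 3/3094; answer 3/3094
Part II: B1 = 3/3094; threaded value p + q = 3097; c = 4849; 4849 = 13 * 373; number of divisors = (1+1) * (1+1) = 4; answer 4
Part III: B2 = 4; w = -15; remainder = value at the root: -7*(-15)^4 - 2*(-15)^3 + 1*(-15)^2 + 8*(-15)^1 + 3 = (-354375) + (6750) + (225) + (-120) + (3) = -347517; answer -347517

-347517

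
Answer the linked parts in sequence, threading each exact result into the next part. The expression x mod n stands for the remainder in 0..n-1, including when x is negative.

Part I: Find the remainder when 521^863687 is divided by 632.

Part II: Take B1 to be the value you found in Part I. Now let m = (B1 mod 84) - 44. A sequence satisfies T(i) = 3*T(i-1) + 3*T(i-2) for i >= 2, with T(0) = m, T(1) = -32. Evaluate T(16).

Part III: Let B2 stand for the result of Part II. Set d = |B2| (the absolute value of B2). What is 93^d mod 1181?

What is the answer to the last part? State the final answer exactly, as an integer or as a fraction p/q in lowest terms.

1025

Part I: squarings mod 632: 521^1=521, 521^2=313, 521^4=9, 521^8=81, 521^16=241, 521^32=569, 521^64=177, 521^128=361, 521^256=129, 521^512=209, 521^1024=73, 521^2048=273, 521^4096=585, 521^8192=313, 521^16384=9, 521^32768=81, 521^65536=241, 521^131072=569, 521^262144=177, 521^524288=361; 521^863687 = 521^1 * 521^2 * 521^4 * 521^64 * 521^128 * 521^256 * 521^1024 * 521^2048 * 521^8192 * 521^65536 * 521^262144 * 521^524288 = 537 (mod 632); answer 537
Part II: B1 = 537; m = -11; T(2) = 3*(-32) + 3*(-11) = -129; iterating: T(2)=-129, T(3)=-483, T(4)=-1836, T(5)=-6957, T(6)=-26379, T(7)=-100008, T(8)=-379161, T(9)=-1437507, T(10)=-5450004, T(11)=-20662533, T(12)=-78337611, T(13)=-297000432, T(14)=-1126014129, T(15)=-4269043683, T(16)=-16185173436; answer -16185173436
Part III: B2 = -16185173436; d = 16185173436; squarings mod 1181: 93^1=93, 93^2=382, 93^4=661, 93^8=1132, 93^16=39, 93^32=340, 93^64=1043, 93^128=148, 93^256=646, 93^512=423, 93^1024=598, 93^2048=942, 93^4096=433, 93^8192=891, 93^16384=249, 93^32768=589, 93^65536=888, 93^131072=817, 93^262144=224, 93^524288=574, 93^1048576=1158, 93^2097152=529, 93^4194304=1125, 93^8388608=774, 93^16777216=309, 93^33554432=1001, 93^67108864=513, 93^134217728=987, 93^268435456=1025, 93^536870912=716, 93^1073741824=102, 93^2147483648=956, 93^4294967296=1023, 93^8589934592=163; 93^16185173436 = 93^4 * 93^8 * 93^16 * 93^32 * 93^128 * 93^256 * 93^1024 * 93^8192 * 93^131072 * 93^262144 * 93^1048576 * 93^2097152 * 93^8388608 * 93^67108864 * 93^1073741824 * 93^2147483648 * 93^4294967296 * 93^8589934592 = 1025 (mod 1181); answer 1025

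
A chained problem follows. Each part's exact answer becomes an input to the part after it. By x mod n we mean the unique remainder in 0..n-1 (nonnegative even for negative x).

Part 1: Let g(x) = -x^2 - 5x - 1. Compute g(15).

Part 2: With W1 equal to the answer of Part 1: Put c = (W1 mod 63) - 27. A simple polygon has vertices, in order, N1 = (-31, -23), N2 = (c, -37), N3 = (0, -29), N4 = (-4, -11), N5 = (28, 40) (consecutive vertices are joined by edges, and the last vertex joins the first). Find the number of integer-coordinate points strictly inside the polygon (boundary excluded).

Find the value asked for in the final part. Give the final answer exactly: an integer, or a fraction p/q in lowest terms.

Part 1: -1*(15)^2 - 5*(15)^1 - 1 = (-225) + (-75) + (-1) = -301; answer -301
Part 2: W1 = -301; c = -13; cross terms: (-31*-37 - -13*-23)=848, (-13*-29 - 0*-37)=377, (0*-11 - -4*-29)=-116, (-4*40 - 28*-11)=148, (28*-23 - -31*40)=596; twice the area = |1853| = 1853; area = 1853/2; boundary points = 2 + 1 + 2 + 1 + 1 = 7; strictly interior points = area - boundary/2 + 1 = 924; answer 924

924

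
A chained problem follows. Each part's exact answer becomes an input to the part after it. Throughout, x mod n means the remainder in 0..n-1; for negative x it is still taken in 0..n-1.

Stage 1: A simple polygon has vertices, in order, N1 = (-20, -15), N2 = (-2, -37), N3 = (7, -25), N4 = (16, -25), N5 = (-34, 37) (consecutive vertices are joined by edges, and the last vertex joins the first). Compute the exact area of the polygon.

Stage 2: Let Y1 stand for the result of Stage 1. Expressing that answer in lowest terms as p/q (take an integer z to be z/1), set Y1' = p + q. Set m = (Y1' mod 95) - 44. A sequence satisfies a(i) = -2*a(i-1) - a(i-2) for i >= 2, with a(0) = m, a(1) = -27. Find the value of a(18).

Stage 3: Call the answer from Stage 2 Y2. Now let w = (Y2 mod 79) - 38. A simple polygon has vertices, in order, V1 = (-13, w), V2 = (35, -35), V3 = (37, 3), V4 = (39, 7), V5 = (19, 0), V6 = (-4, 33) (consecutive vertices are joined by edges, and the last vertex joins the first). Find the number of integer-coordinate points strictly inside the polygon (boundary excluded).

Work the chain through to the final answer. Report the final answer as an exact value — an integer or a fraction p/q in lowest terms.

1124

Stage 1: cross terms: (-20*-37 - -2*-15)=710, (-2*-25 - 7*-37)=309, (7*-25 - 16*-25)=225, (16*37 - -34*-25)=-258, (-34*-15 - -20*37)=1250; twice the area = |2236| = 2236; area = 1118; answer 1118
Stage 2: Y1 = 1118; threaded value p + q = 1119; m = 30; a(2) = -2*(-27) - 1*(30) = 24; iterating: a(2)=24, a(3)=-21, a(4)=18, a(5)=-15, a(6)=12, a(7)=-9, a(8)=6, a(9)=-3, a(10)=0, a(11)=3, a(12)=-6, a(13)=9, a(14)=-12, a(15)=15, a(16)=-18, a(17)=21, a(18)=-24; answer -24
Stage 3: Y2 = -24; w = 17; cross terms: (-13*-35 - 35*17)=-140, (35*3 - 37*-35)=1400, (37*7 - 39*3)=142, (39*0 - 19*7)=-133, (19*33 - -4*0)=627, (-4*17 - -13*33)=361; twice the area = |2257| = 2257; area = 2257/2; boundary points = 4 + 2 + 2 + 1 + 1 + 1 = 11; strictly interior points = area - boundary/2 + 1 = 1124; answer 1124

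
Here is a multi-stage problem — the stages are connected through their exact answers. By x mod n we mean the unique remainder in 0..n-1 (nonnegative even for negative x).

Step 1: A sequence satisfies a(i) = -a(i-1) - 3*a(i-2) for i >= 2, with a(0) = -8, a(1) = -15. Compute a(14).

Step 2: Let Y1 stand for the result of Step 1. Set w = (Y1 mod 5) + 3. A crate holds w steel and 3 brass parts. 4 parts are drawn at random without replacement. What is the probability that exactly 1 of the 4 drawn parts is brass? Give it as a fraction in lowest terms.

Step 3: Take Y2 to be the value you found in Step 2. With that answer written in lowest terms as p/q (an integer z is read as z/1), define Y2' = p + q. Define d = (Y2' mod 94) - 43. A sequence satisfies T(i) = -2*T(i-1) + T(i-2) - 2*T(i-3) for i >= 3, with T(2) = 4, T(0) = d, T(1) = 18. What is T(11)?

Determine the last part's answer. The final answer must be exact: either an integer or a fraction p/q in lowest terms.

Step 1: a(2) = -1*(-15) - 3*(-8) = 39; iterating: a(2)=39, a(3)=6, a(4)=-123, a(5)=105, a(6)=264, a(7)=-579, a(8)=-213, a(9)=1950, a(10)=-1311, a(11)=-4539, a(12)=8472, a(13)=5145, a(14)=-30561; answer -30561
Step 2: Y1 = -30561; w = 7; total draws C(10,4) = 210; favorable C(3,1)*C(7,3) = 105; P = 1/2; answer 1/2
Step 3: Y2 = 1/2; threaded value p + q = 3; d = -40; T(3) = -2*(4) + 1*(18) - 2*(-40) = 90; iterating: T(3)=90, T(4)=-212, T(5)=506, T(6)=-1404, T(7)=3738, T(8)=-9892, T(9)=26330, T(10)=-70028, T(11)=186170; answer 186170

186170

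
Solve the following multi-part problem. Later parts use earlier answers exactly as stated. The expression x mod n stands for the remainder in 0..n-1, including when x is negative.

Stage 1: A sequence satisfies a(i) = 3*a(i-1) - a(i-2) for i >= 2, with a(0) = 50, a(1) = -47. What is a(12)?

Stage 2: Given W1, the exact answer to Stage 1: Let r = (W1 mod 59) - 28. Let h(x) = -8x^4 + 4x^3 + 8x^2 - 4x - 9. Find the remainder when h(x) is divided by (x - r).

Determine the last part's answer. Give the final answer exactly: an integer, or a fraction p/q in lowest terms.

Stage 1: a(2) = 3*(-47) - 1*(50) = -191; iterating: a(2)=-191, a(3)=-526, a(4)=-1387, a(5)=-3635, a(6)=-9518, a(7)=-24919, a(8)=-65239, a(9)=-170798, a(10)=-447155, a(11)=-1170667, a(12)=-3064846; answer -3064846
Stage 2: W1 = -3064846; r = -1; remainder = value at the root: -8*(-1)^4 + 4*(-1)^3 + 8*(-1)^2 - 4*(-1)^1 - 9 = (-8) + (-4) + (8) + (4) + (-9) = -9; answer -9

-9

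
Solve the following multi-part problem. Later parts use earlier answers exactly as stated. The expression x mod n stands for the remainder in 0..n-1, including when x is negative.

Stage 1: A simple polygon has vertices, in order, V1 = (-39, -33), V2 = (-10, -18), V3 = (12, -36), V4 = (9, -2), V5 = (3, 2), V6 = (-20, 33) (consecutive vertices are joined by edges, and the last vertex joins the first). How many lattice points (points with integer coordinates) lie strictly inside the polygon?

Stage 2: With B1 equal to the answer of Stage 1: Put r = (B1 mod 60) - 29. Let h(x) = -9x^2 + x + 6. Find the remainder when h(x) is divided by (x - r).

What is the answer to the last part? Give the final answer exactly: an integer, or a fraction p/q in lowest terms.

Stage 1: cross terms: (-39*-18 - -10*-33)=372, (-10*-36 - 12*-18)=576, (12*-2 - 9*-36)=300, (9*2 - 3*-2)=24, (3*33 - -20*2)=139, (-20*-33 - -39*33)=1947; twice the area = |3358| = 3358; area = 1679; boundary points = 1 + 2 + 1 + 2 + 1 + 1 = 8; strictly interior points = area - boundary/2 + 1 = 1676; answer 1676
Stage 2: B1 = 1676; r = 27; remainder = value at the root: -9*(27)^2 + 1*(27)^1 + 6 = (-6561) + (27) + (6) = -6528; answer -6528

-6528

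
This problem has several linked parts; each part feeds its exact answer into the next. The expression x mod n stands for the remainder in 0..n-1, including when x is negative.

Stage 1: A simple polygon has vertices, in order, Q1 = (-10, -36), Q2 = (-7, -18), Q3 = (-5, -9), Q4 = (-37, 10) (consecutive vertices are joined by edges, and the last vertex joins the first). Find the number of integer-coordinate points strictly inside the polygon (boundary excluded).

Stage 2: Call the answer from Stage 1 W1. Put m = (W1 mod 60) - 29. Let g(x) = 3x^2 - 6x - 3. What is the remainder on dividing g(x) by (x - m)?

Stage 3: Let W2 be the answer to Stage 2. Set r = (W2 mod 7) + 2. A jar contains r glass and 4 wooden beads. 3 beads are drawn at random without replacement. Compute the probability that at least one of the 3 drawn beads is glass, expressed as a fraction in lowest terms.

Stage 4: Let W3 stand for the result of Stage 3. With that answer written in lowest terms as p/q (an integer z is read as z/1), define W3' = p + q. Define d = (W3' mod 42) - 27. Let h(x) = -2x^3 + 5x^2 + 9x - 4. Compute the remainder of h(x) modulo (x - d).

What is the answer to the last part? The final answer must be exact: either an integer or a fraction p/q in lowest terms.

Stage 1: cross terms: (-10*-18 - -7*-36)=-72, (-7*-9 - -5*-18)=-27, (-5*10 - -37*-9)=-383, (-37*-36 - -10*10)=1432; twice the area = |950| = 950; area = 475; boundary points = 3 + 1 + 1 + 1 = 6; strictly interior points = area - boundary/2 + 1 = 473; answer 473
Stage 2: W1 = 473; m = 24; remainder = value at the root: 3*(24)^2 - 6*(24)^1 - 3 = (1728) + (-144) + (-3) = 1581; answer 1581
Stage 3: W2 = 1581; r = 8; total draws C(12,3) = 220; complement C(4,3) = 4; favorable 220 - 4 = 216; P = 54/55; answer 54/55
Stage 4: W3 = 54/55; threaded value p + q = 109; d = -2; remainder = value at the root: -2*(-2)^3 + 5*(-2)^2 + 9*(-2)^1 - 4 = (16) + (20) + (-18) + (-4) = 14; answer 14

14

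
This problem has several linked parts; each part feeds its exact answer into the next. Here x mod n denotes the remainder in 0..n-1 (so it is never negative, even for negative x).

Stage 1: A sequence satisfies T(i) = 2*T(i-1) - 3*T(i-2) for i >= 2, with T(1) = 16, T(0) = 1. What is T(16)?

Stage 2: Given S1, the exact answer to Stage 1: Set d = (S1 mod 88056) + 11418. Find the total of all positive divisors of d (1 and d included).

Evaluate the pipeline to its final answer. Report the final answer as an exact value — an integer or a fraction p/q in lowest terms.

Stage 1: T(2) = 2*(16) - 3*(1) = 29; iterating: T(2)=29, T(3)=10, T(4)=-67, T(5)=-164, T(6)=-127, T(7)=238, T(8)=857, T(9)=1000, T(10)=-571, T(11)=-4142, T(12)=-6571, T(13)=-716, T(14)=18281, T(15)=38710, T(16)=22577; answer 22577
Stage 2: S1 = 22577; d = 33995; 33995 = 5 * 13 * 523; sigma = (1 + 5) * (1 + 13) * (1 + 523) = 6 * 14 * 524 = 44016; answer 44016

44016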